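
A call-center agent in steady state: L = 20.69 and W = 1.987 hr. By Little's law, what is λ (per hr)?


λ = L/W = 20.69/1.987 = 10.4127 /hr

Final: 10.4127 /hr


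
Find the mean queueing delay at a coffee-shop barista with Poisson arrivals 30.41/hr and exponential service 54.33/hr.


ρ = 30.41/54.33 = 0.5597
Wq = ρ/(μ−λ) = 0.5597/(54.33 − 30.41) = 0.5597/23.92 = 0.02340 hr

Final: 0.02340 hr


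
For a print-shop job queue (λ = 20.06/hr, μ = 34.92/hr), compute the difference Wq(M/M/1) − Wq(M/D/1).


ρ = 20.06/34.92 = 0.5745
Wq(M/M/1) = ρ/(μ−λ) = 0.5745/14.86 = 0.03866 hr
Wq(M/D/1) = ρ/(2(μ−λ)) = 0.01933 hr
Savings = 0.03866 − 0.01933 = 0.01933 hr

Final: 0.01933 hr


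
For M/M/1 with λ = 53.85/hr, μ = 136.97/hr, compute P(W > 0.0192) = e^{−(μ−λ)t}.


W ~ Exponential(μ−λ) for M/M/1.
μ − λ = 136.97 − 53.85 = 83.1200
P(W > t) = e^{−(μ−λ)t} = e^{−1.5959} = 0.202725

Final: 0.202725


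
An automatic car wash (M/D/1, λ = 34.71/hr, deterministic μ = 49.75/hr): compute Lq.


ρ = 34.71/49.75 = 0.6977
M/D/1: Lq = ρ²/(2(1−ρ)) = 0.4868/(2·0.3023) = 0.80508

Final: 0.80508


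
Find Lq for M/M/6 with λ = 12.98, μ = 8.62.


a = λ/μ = 1.5058; ρ = a/6 = 0.2510
P₀ = 0.221783
Lq = P₀·a^c·ρ / (c!·(1−ρ)²) = 0.221783·11.65748·0.2510/(720·0.56105)
= 0.001606

Final: 0.001606


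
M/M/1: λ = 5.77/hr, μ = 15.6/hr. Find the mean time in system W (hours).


W = 1/(μ−λ) = 1/(15.6 − 5.77) = 1/9.83 = 0.1017 hr

Final: 0.1017 hr


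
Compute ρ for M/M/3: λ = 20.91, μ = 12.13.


ρ = λ/(cμ) = 20.91/(3·12.13) = 20.91/36.39 = 0.5746

Final: 0.5746


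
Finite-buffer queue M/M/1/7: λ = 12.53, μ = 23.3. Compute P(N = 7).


ρ = λ/μ = 12.53/23.3 = 0.5378
P_K = (1−ρ)ρ^K/(1−ρ^(K+1)) = (0.4622·0.013007)/(1 − 0.006995)
= 0.006012/0.993005 = 0.006054

Final: 0.006054


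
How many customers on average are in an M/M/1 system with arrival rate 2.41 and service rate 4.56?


ρ = λ/μ = 2.41/4.56 = 0.5285
L = ρ/(1−ρ) = 0.5285/(1 − 0.5285) = 0.5285/0.4715 = 1.1209

Final: 1.1209


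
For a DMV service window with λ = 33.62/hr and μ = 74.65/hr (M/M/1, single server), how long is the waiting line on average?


ρ = 33.62/74.65 = 0.4504
Lq = ρ²/(1−ρ) = 0.2028/0.5496 = 0.3690

Final: 0.3690


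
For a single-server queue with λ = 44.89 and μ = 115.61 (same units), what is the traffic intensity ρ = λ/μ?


ρ = λ/μ = 44.89/115.61 = 0.3883

Final: 0.3883


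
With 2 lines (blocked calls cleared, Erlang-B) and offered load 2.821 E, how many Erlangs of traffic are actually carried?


B(2,2.821) = 0.510129 (Erlang-B)
Carried load = a(1 − B) = 2.821·(1 − 0.510129) = 2.821·0.489871 = 1.3819 E

Final: 1.3819 Erlangs


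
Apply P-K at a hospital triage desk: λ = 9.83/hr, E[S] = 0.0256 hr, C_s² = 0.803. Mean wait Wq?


ρ = λ·E[S] = 9.83·0.0256 = 0.2516
E[S²] = E[S]²(1+C_s²) = 0.0256²·(1+0.803) = 0.001182
Wq = λ·E[S²]/(2(1−ρ)) = 9.83·0.001182/(2·0.7484) = 0.007761 hr

Final: 0.007761 hr


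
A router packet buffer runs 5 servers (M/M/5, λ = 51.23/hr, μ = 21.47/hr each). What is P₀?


a = λ/μ = 51.23/21.47 = 2.3861; ρ = a/c = 0.4772
Σ_{k=0}^{4} a^k/k! (terms k=0..4) = 1.00000 + 2.38612 + 2.84678 + 2.26426 + 1.35070 = 9.84786
Tail: a^5/(5!(1−ρ)) = 77.35022/(120·0.5228) = 1.23300
P₀ = 1/(9.84786 + 1.23300) = 1/11.08086 = 0.090246

Final: 0.090246


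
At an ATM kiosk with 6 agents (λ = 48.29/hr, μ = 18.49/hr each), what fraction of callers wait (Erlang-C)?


a = λ/μ = 2.6117; ρ = a/6 = 0.4353
P₀ = 0.072872 (from M/M/c formula)
C(c,a) = [a^c/(c!(1−ρ))]·P₀ = [317.33777/(720·0.5647)]·0.072872
= 0.78047·0.072872 = 0.056875

Final: 0.056875


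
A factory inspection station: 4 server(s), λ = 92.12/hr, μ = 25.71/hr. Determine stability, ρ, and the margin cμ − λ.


Total capacity cμ = 4·25.71 = 102.84/hr
ρ = λ/(cμ) = 92.12/102.84 = 0.8958
Stable ⇔ ρ < 1: YES
Spare capacity = cμ − λ = 102.84 − 92.12 = 10.72/hr

Final: ρ = 0.8958; stable; margin = 10.72/hr


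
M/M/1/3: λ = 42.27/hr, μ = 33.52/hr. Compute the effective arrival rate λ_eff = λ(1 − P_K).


ρ = 1.2610; P_K = (1−ρ)ρ^3/(1−ρ^4) = 0.342405
λ_eff = λ(1 − P_K) = 42.27·(1 − 0.342405) = 42.27·0.657595 = 27.7965 /hr

Final: 27.7965 /hr


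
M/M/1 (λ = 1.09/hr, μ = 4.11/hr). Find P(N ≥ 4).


ρ = 1.09/4.11 = 0.2652
P(N ≥ n) = ρ^n = 0.2652^4 = 0.004947

Final: 0.004947


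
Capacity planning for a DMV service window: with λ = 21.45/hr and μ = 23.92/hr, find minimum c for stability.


Stability requires cμ > λ ⇔ c > λ/μ.
λ/μ = 21.45/23.92 = 0.8967
Minimum integer c = ⌊0.8967⌋ + 1 = 1
Check: 1·23.92 = 23.92 > 21.45, while 0·23.92 = 0.00 ≤ 21.45

Final: 1 servers


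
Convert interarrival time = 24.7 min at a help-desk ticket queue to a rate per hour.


λ = 1/(interarrival time) in consistent units.
1 hour = 60 min, so λ = 60/24.7 = 2.4291 per hour

Final: 2.4291 /hr


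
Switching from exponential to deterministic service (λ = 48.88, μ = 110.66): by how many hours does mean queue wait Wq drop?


ρ = 48.88/110.66 = 0.4417
Wq(M/M/1) = ρ/(μ−λ) = 0.4417/61.78 = 0.007150 hr
Wq(M/D/1) = ρ/(2(μ−λ)) = 0.003575 hr
Savings = 0.007150 − 0.003575 = 0.003575 hr

Final: 0.003575 hr


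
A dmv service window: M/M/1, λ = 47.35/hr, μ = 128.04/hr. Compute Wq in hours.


ρ = 47.35/128.04 = 0.3698
Wq = ρ/(μ−λ) = 0.3698/(128.04 − 47.35) = 0.3698/80.69 = 0.004583 hr

Final: 0.004583 hr


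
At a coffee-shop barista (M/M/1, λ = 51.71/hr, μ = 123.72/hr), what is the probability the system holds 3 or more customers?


ρ = 51.71/123.72 = 0.4180
P(N ≥ n) = ρ^n = 0.4180^3 = 0.073014

Final: 0.073014


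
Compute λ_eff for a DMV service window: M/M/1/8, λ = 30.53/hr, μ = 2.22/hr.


ρ = 13.7523; P_K = (1−ρ)ρ^8/(1−ρ^9) = 0.927285
λ_eff = λ(1 − P_K) = 30.53·(1 − 0.927285) = 30.53·0.072715 = 2.2200 /hr

Final: 2.2200 /hr


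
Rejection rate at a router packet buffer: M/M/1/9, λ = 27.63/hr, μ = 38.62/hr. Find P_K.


ρ = λ/μ = 27.63/38.62 = 0.7154
P_K = (1−ρ)ρ^K/(1−ρ^(K+1)) = (0.2846·0.049104)/(1 − 0.035131)
= 0.013973/0.964869 = 0.014482

Final: 0.014482


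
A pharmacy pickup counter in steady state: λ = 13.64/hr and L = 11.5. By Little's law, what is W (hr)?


W = L/λ = 11.5/13.64 = 0.8431 hr

Final: 0.8431 hr


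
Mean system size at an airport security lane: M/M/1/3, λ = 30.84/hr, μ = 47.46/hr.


ρ = 30.84/47.46 = 0.6498
L = ρ[1 − (K+1)ρ^K + Kρ^(K+1)] / [(1−ρ)(1−ρ^(K+1))]
Numerator: 0.6498·(1 − 4·0.274385 + 3·0.178298) = 0.284198
Denominator: (0.3502)·(0.821702) = 0.287752
L = 0.284198/0.287752 = 0.9877

Final: 0.9877


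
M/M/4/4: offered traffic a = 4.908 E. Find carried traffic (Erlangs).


B(4,4.908) = 0.391004 (Erlang-B)
Carried load = a(1 − B) = 4.908·(1 − 0.391004) = 4.908·0.608996 = 2.9890 E

Final: 2.9890 Erlangs


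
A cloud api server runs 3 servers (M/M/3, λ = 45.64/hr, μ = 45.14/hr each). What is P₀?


a = λ/μ = 45.64/45.14 = 1.0111; ρ = a/c = 0.3370
Σ_{k=0}^{2} a^k/k! (terms k=0..2) = 1.00000 + 1.01108 + 0.51114 = 2.52221
Tail: a^3/(3!(1−ρ)) = 1.03360/(6·0.6630) = 0.25984
P₀ = 1/(2.52221 + 0.25984) = 1/2.78205 = 0.359447

Final: 0.359447


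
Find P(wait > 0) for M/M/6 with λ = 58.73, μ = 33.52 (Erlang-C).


a = λ/μ = 1.7521; ρ = a/6 = 0.2920
P₀ = 0.173297 (from M/M/c formula)
C(c,a) = [a^c/(c!(1−ρ))]·P₀ = [28.92917/(720·0.7080)]·0.173297
= 0.05675·0.173297 = 0.009835

Final: 0.009835


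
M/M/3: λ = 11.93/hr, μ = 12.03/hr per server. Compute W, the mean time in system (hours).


a = 0.9917; ρ = 0.3306; P₀ = 0.366809
Lq = P₀·a^c·ρ/(c!(1−ρ)²) = 0.04398
Wq = Lq/λ = 0.04398/11.93 = 0.003686 hr
W = Wq + 1/μ = 0.003686 + 0.08313 = 0.08681 hr

Final: 0.08681 hr


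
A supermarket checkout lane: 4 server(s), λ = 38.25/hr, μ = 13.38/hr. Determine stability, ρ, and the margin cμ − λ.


Total capacity cμ = 4·13.38 = 53.52/hr
ρ = λ/(cμ) = 38.25/53.52 = 0.7147
Stable ⇔ ρ < 1: YES
Spare capacity = cμ − λ = 53.52 − 38.25 = 15.27/hr

Final: ρ = 0.7147; stable; margin = 15.27/hr


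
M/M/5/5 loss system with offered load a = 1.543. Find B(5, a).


B(c,a) = (a^c/c!) / Σ_{k=0}^{c} a^k/k!
a^5/5! = 0.072887
Σ terms (k=0..5): 1.00000 + 1.54300 + 1.19042 + 0.61228 + 0.23619 + 0.07289 = 4.654771
B = 0.072887/4.654771 = 0.015658

Final: 0.015658


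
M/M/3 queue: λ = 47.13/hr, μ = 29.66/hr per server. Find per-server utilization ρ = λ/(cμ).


ρ = λ/(cμ) = 47.13/(3·29.66) = 47.13/88.98 = 0.5297

Final: 0.5297


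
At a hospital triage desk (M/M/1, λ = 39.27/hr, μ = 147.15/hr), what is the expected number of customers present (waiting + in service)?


ρ = λ/μ = 39.27/147.15 = 0.2669
L = ρ/(1−ρ) = 0.2669/(1 − 0.2669) = 0.2669/0.7331 = 0.3640

Final: 0.3640


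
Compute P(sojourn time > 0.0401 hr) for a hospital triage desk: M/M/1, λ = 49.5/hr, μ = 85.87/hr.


W ~ Exponential(μ−λ) for M/M/1.
μ − λ = 85.87 − 49.5 = 36.3700
P(W > t) = e^{−(μ−λ)t} = e^{−1.4584} = 0.232600

Final: 0.232600


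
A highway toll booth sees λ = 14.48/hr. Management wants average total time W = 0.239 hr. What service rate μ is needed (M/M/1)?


W = 1/(μ−λ) ⇒ μ − λ = 1/W = 1/0.239 = 4.1841
μ = λ + 1/W = 14.48 + 4.1841 = 18.6641 per hr

Final: 18.6641 /hr


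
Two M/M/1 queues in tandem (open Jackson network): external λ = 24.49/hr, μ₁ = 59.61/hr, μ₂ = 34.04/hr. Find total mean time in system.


Each node sees arrival rate λ = 24.49/hr (tandem ⇒ throughput preserved).
W₁ = 1/(μ₁−λ) = 1/(59.61−24.49) = 0.02847 hr
W₂ = 1/(μ₂−λ) = 1/(34.04−24.49) = 0.10471 hr
W_total = W₁ + W₂ = 0.02847 + 0.10471 = 0.13319 hr

Final: 0.13319 hr


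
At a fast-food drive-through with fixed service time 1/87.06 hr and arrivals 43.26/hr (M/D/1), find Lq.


ρ = 43.26/87.06 = 0.4969
M/D/1: Lq = ρ²/(2(1−ρ)) = 0.2469/(2·0.5031) = 0.24539

Final: 0.24539


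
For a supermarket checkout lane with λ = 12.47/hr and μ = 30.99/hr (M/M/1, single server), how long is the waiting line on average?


ρ = 12.47/30.99 = 0.4024
Lq = ρ²/(1−ρ) = 0.1619/0.5976 = 0.2709

Final: 0.2709


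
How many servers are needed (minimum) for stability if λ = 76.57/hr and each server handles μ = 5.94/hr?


Stability requires cμ > λ ⇔ c > λ/μ.
λ/μ = 76.57/5.94 = 12.8906
Minimum integer c = ⌊12.8906⌋ + 1 = 13
Check: 13·5.94 = 77.22 > 76.57, while 12·5.94 = 71.28 ≤ 76.57

Final: 13 servers


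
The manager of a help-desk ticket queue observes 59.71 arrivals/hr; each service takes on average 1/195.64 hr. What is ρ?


ρ = λ/μ = 59.71/195.64 = 0.3052

Final: 0.3052


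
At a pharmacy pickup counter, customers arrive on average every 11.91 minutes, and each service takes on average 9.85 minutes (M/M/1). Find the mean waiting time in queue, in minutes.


λ = 60/11.91 = 5.0378 /hr
μ = 60/9.85 = 6.0914 /hr
ρ = λ/μ = 5.0378/6.0914 = 0.8270
Wq = ρ/(μ−λ) = 0.8270/(6.0914−5.0378) = 0.78497 hr
In minutes: 0.78497·60 = 47.098 min

Final: 47.098 min


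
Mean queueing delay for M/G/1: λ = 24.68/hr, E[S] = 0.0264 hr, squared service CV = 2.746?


ρ = λ·E[S] = 24.68·0.0264 = 0.6516
E[S²] = E[S]²(1+C_s²) = 0.0264²·(1+2.746) = 0.002611
Wq = λ·E[S²]/(2(1−ρ)) = 24.68·0.002611/(2·0.3484) = 0.09246 hr

Final: 0.09246 hr


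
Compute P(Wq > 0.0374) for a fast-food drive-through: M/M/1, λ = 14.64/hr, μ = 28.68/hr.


ρ = 14.64/28.68 = 0.5105
P(Wq > t) = ρ·e^{−(μ−λ)t} = 0.5105·e^{−0.5251}
= 0.5105·0.591499 = 0.301937

Final: 0.301937


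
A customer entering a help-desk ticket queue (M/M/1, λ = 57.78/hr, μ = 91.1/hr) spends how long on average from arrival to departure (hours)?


W = 1/(μ−λ) = 1/(91.1 − 57.78) = 1/33.32 = 0.03001 hr

Final: 0.03001 hr


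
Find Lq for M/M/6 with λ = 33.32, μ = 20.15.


a = λ/μ = 1.6536; ρ = a/6 = 0.2756
P₀ = 0.191272
Lq = P₀·a^c·ρ / (c!·(1−ρ)²) = 0.191272·20.44465·0.2756/(720·0.52476)
= 0.002852

Final: 0.002852


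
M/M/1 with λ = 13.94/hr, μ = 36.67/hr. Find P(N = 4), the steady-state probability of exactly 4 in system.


ρ = 13.94/36.67 = 0.3801
P_n = (1−ρ)·ρ^n = (1 − 0.3801)·0.3801^4 = 0.6199·0.020884 = 0.012945

Final: 0.012945


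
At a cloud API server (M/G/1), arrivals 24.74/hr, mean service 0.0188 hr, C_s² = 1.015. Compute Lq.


ρ = λ·E[S] = 24.74·0.0188 = 0.4651
Lq = ρ²(1+C_s²)/(2(1−ρ)) = 0.2163·(1+1.015)/(2·0.5349)
= 0.2163·2.0150/1.0698 = 0.40747

Final: 0.40747


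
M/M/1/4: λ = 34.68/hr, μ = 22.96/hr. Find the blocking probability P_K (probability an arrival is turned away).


ρ = λ/μ = 34.68/22.96 = 1.5105
P_K = (1−ρ)ρ^K/(1−ρ^(K+1)) = (-0.5105·5.205097)/(1 − 7.862054)
= -2.656957/-6.862054 = 0.387196

Final: 0.387196


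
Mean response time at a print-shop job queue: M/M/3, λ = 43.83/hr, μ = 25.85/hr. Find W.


a = 1.6956; ρ = 0.5652; P₀ = 0.166627
Lq = P₀·a^c·ρ/(c!(1−ρ)²) = 0.40467
Wq = Lq/λ = 0.40467/43.83 = 0.009233 hr
W = Wq + 1/μ = 0.009233 + 0.03868 = 0.04792 hr

Final: 0.04792 hr


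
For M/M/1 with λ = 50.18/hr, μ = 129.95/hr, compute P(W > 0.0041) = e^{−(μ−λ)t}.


W ~ Exponential(μ−λ) for M/M/1.
μ − λ = 129.95 − 50.18 = 79.7700
P(W > t) = e^{−(μ−λ)t} = e^{−0.3271} = 0.721043

Final: 0.721043


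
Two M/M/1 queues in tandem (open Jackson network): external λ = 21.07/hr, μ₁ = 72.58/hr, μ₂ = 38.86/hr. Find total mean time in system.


Each node sees arrival rate λ = 21.07/hr (tandem ⇒ throughput preserved).
W₁ = 1/(μ₁−λ) = 1/(72.58−21.07) = 0.01941 hr
W₂ = 1/(μ₂−λ) = 1/(38.86−21.07) = 0.05621 hr
W_total = W₁ + W₂ = 0.01941 + 0.05621 = 0.07563 hr

Final: 0.07563 hr


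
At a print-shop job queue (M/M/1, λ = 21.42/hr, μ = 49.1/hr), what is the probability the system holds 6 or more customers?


ρ = 21.42/49.1 = 0.4363
P(N ≥ n) = ρ^n = 0.4363^6 = 0.006893

Final: 0.006893


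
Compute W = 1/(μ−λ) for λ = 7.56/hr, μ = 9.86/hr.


W = 1/(μ−λ) = 1/(9.86 − 7.56) = 1/2.30 = 0.4348 hr

Final: 0.4348 hr


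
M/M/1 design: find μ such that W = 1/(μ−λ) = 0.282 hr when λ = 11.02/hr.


W = 1/(μ−λ) ⇒ μ − λ = 1/W = 1/0.282 = 3.5461
μ = λ + 1/W = 11.02 + 3.5461 = 14.5661 per hr

Final: 14.5661 /hr


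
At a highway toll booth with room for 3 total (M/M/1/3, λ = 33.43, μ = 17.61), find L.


ρ = 33.43/17.61 = 1.8984
L = ρ[1 − (K+1)ρ^K + Kρ^(K+1)] / [(1−ρ)(1−ρ^(K+1))]
Numerator: 1.8984·(1 − 4·6.841181 + 3·12.986977) = 23.912054
Denominator: (-0.8984)·(-11.986977) = 10.768540
L = 23.912054/10.768540 = 2.2205

Final: 2.2205


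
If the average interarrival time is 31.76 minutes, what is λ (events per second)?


λ = 1/(interarrival time) in consistent units.
1 second = 0.0166667 min, so λ = 0.0166667/31.76 = 0.0005248 per second

Final: 0.0005248 /sec


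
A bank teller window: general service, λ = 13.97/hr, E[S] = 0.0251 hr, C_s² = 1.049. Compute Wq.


ρ = λ·E[S] = 13.97·0.0251 = 0.3506
E[S²] = E[S]²(1+C_s²) = 0.0251²·(1+1.049) = 0.001291
Wq = λ·E[S²]/(2(1−ρ)) = 13.97·0.001291/(2·0.6494) = 0.01389 hr

Final: 0.01389 hr


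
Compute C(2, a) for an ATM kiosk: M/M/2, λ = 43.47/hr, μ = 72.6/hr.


a = λ/μ = 0.5988; ρ = a/2 = 0.2994
P₀ = 0.539195 (from M/M/c formula)
C(c,a) = [a^c/(c!(1−ρ))]·P₀ = [0.35851/(2·0.7006)]·0.539195
= 0.25585·0.539195 = 0.137956

Final: 0.137956


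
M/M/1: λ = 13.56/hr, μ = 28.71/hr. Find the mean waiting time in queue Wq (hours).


ρ = 13.56/28.71 = 0.4723
Wq = ρ/(μ−λ) = 0.4723/(28.71 − 13.56) = 0.4723/15.15 = 0.03118 hr

Final: 0.03118 hr


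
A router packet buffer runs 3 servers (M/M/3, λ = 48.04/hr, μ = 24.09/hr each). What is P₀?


a = λ/μ = 48.04/24.09 = 1.9942; ρ = a/c = 0.6647
Σ_{k=0}^{2} a^k/k! (terms k=0..2) = 1.00000 + 1.99419 + 1.98839 = 4.98258
Tail: a^3/(3!(1−ρ)) = 7.93046/(6·0.3353) = 3.94232
P₀ = 1/(4.98258 + 3.94232) = 1/8.92490 = 0.112046

Final: 0.112046


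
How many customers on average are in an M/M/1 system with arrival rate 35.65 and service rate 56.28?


ρ = λ/μ = 35.65/56.28 = 0.6334
L = ρ/(1−ρ) = 0.6334/(1 − 0.6334) = 0.6334/0.3666 = 1.7281

Final: 1.7281


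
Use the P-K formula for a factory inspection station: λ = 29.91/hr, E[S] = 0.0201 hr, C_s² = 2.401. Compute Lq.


ρ = λ·E[S] = 29.91·0.0201 = 0.6012
Lq = ρ²(1+C_s²)/(2(1−ρ)) = 0.3614·(1+2.401)/(2·0.3988)
= 0.3614·3.4010/0.7976 = 1.54112

Final: 1.54112


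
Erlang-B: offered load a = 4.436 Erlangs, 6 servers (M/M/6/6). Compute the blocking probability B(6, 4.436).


B(c,a) = (a^c/c!) / Σ_{k=0}^{c} a^k/k!
a^6/6! = 10.583193
Σ terms (k=0..6): 1.00000 + 4.43600 + 9.83905 + 14.54867 + 16.13448 + 14.31451 + 10.58319 = 70.855900
B = 10.583193/70.855900 = 0.149362

Final: 0.149362


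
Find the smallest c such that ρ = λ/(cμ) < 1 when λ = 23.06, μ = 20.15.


Stability requires cμ > λ ⇔ c > λ/μ.
λ/μ = 23.06/20.15 = 1.1444
Minimum integer c = ⌊1.1444⌋ + 1 = 2
Check: 2·20.15 = 40.30 > 23.06, while 1·20.15 = 20.15 ≤ 23.06

Final: 2 servers


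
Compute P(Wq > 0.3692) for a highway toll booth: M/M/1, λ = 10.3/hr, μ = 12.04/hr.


ρ = 10.3/12.04 = 0.8555
P(Wq > t) = ρ·e^{−(μ−λ)t} = 0.8555·e^{−0.6424}
= 0.8555·0.526024 = 0.450004

Final: 0.450004


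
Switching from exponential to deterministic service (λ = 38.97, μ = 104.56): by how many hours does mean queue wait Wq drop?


ρ = 38.97/104.56 = 0.3727
Wq(M/M/1) = ρ/(μ−λ) = 0.3727/65.59 = 0.005682 hr
Wq(M/D/1) = ρ/(2(μ−λ)) = 0.002841 hr
Savings = 0.005682 − 0.002841 = 0.002841 hr

Final: 0.002841 hr


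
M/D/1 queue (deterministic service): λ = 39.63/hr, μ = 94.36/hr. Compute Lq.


ρ = 39.63/94.36 = 0.4200
M/D/1: Lq = ρ²/(2(1−ρ)) = 0.1764/(2·0.5800) = 0.15206

Final: 0.15206


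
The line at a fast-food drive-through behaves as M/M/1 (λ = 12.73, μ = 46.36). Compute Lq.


ρ = 12.73/46.36 = 0.2746
Lq = ρ²/(1−ρ) = 0.07540/0.7254 = 0.1039

Final: 0.1039


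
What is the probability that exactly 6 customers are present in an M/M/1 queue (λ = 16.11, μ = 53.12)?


ρ = 16.11/53.12 = 0.3033
P_n = (1−ρ)·ρ^n = (1 − 0.3033)·0.3033^6 = 0.6967·0.0007781 = 0.0005421

Final: 0.0005421


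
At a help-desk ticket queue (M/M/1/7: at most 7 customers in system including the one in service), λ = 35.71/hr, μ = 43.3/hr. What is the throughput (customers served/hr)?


ρ = 0.8247; P_K = (1−ρ)ρ^7/(1−ρ^8) = 0.057869
λ_eff = λ(1 − P_K) = 35.71·(1 − 0.057869) = 35.71·0.942131 = 33.6435 /hr

Final: 33.6435 /hr


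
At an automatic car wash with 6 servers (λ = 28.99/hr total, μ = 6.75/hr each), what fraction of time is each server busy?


ρ = λ/(cμ) = 28.99/(6·6.75) = 28.99/40.50 = 0.7158

Final: 0.7158


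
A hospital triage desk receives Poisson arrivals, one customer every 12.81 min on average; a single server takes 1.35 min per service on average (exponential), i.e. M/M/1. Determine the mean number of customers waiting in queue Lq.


λ = 60/12.81 = 4.6838 /hr
μ = 60/1.35 = 44.4444 /hr
ρ = λ/μ = 4.6838/44.4444 = 0.1054
Lq = ρ²/(1−ρ) = 0.01111/0.8946 = 0.01241

Final: 0.01241


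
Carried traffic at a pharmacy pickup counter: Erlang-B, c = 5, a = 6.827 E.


B(5,6.827) = 0.414354 (Erlang-B)
Carried load = a(1 − B) = 6.827·(1 − 0.414354) = 6.827·0.585646 = 3.9982 E

Final: 3.9982 Erlangs


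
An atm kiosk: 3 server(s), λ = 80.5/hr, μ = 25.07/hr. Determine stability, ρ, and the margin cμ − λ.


Total capacity cμ = 3·25.07 = 75.21/hr
ρ = λ/(cμ) = 80.5/75.21 = 1.0703
Stable ⇔ ρ < 1: NO
Spare capacity = cμ − λ = 75.21 − 80.5 = -5.29/hr

Final: ρ = 1.0703; unstable; margin = -5.29/hr


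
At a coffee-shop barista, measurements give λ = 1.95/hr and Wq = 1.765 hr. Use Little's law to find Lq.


Lq = λWq = 1.95·1.765 = 3.4417

Final: 3.4417


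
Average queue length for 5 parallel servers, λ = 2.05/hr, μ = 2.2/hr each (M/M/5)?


a = λ/μ = 0.9318; ρ = a/5 = 0.1864
P₀ = 0.393791
Lq = P₀·a^c·ρ / (c!·(1−ρ)²) = 0.393791·0.70252·0.1864/(120·0.66200)
= 0.0006490

Final: 0.0006490


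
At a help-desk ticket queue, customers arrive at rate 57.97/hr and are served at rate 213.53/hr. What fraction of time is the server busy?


ρ = λ/μ = 57.97/213.53 = 0.2715

Final: 0.2715


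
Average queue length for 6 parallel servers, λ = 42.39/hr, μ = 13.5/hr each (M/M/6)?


a = λ/μ = 3.1400; ρ = a/6 = 0.5233
P₀ = 0.042343
Lq = P₀·a^c·ρ / (c!·(1−ρ)²) = 0.042343·958.46860·0.5233/(720·0.22721)
= 0.12983

Final: 0.12983


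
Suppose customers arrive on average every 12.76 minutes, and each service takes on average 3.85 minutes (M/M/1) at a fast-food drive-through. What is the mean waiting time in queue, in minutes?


λ = 60/12.76 = 4.7022 /hr
μ = 60/3.85 = 15.5844 /hr
ρ = λ/μ = 4.7022/15.5844 = 0.3017
Wq = ρ/(μ−λ) = 0.3017/(15.5844−4.7022) = 0.02773 hr
In minutes: 0.02773·60 = 1.664 min

Final: 1.664 min


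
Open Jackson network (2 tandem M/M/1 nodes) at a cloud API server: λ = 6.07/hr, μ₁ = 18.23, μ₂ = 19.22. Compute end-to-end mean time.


Each node sees arrival rate λ = 6.07/hr (tandem ⇒ throughput preserved).
W₁ = 1/(μ₁−λ) = 1/(18.23−6.07) = 0.08224 hr
W₂ = 1/(μ₂−λ) = 1/(19.22−6.07) = 0.07605 hr
W_total = W₁ + W₂ = 0.08224 + 0.07605 = 0.15828 hr

Final: 0.15828 hr


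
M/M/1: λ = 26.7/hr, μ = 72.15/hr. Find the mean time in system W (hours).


W = 1/(μ−λ) = 1/(72.15 − 26.7) = 1/45.45 = 0.02200 hr

Final: 0.02200 hr


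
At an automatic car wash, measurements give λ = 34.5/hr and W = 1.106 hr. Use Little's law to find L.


L = λW = 34.5·1.106 = 38.1570

Final: 38.1570


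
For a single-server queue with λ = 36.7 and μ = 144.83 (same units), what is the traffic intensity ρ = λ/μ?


ρ = λ/μ = 36.7/144.83 = 0.2534

Final: 0.2534


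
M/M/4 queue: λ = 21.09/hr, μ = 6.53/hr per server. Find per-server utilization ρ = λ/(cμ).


ρ = λ/(cμ) = 21.09/(4·6.53) = 21.09/26.12 = 0.8074

Final: 0.8074


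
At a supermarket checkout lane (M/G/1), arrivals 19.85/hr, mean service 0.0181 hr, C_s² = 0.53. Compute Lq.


ρ = λ·E[S] = 19.85·0.0181 = 0.3593
Lq = ρ²(1+C_s²)/(2(1−ρ)) = 0.1291·(1+0.53)/(2·0.6407)
= 0.1291·1.5300/1.2814 = 0.15413

Final: 0.15413


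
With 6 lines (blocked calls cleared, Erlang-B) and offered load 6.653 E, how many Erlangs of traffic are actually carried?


B(6,6.653) = 0.309174 (Erlang-B)
Carried load = a(1 − B) = 6.653·(1 − 0.309174) = 6.653·0.690826 = 4.5961 E

Final: 4.5961 Erlangs


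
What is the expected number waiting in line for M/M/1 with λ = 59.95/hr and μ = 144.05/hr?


ρ = 59.95/144.05 = 0.4162
Lq = ρ²/(1−ρ) = 0.1732/0.5838 = 0.2967

Final: 0.2967


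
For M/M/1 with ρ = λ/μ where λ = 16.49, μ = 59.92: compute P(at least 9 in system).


ρ = 16.49/59.92 = 0.2752
P(N ≥ n) = ρ^n = 0.2752^9 = 0.000009054

Final: 0.000009054


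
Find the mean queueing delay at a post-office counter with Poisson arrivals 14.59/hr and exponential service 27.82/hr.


ρ = 14.59/27.82 = 0.5244
Wq = ρ/(μ−λ) = 0.5244/(27.82 − 14.59) = 0.5244/13.23 = 0.03964 hr

Final: 0.03964 hr


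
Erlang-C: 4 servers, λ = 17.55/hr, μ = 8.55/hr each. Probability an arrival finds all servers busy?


a = λ/μ = 2.0526; ρ = a/4 = 0.5132
P₀ = 0.123153 (from M/M/c formula)
C(c,a) = [a^c/(c!(1−ρ))]·P₀ = [17.75187/(24·0.4868)]·0.123153
= 1.51930·0.123153 = 0.187107

Final: 0.187107


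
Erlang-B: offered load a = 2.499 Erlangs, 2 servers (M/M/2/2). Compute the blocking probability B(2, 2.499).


B(c,a) = (a^c/c!) / Σ_{k=0}^{c} a^k/k!
a^2/2! = 3.122501
Σ terms (k=0..2): 1.00000 + 2.49900 + 3.12250 = 6.621500
B = 3.122501/6.621500 = 0.471570

Final: 0.471570


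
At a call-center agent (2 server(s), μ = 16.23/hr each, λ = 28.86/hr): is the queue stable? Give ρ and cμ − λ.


Total capacity cμ = 2·16.23 = 32.46/hr
ρ = λ/(cμ) = 28.86/32.46 = 0.8891
Stable ⇔ ρ < 1: YES
Spare capacity = cμ − λ = 32.46 − 28.86 = 3.60/hr

Final: ρ = 0.8891; stable; margin = 3.60/hr


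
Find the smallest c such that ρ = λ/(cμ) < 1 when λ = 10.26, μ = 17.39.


Stability requires cμ > λ ⇔ c > λ/μ.
λ/μ = 10.26/17.39 = 0.5900
Minimum integer c = ⌊0.5900⌋ + 1 = 1
Check: 1·17.39 = 17.39 > 10.26, while 0·17.39 = 0.00 ≤ 10.26

Final: 1 servers


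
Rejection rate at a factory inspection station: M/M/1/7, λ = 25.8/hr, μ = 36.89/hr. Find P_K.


ρ = λ/μ = 25.8/36.89 = 0.6994
P_K = (1−ρ)ρ^K/(1−ρ^(K+1)) = (0.3006·0.081842)/(1 − 0.057239)
= 0.024604/0.942761 = 0.026097

Final: 0.026097


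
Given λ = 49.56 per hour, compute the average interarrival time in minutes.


Mean interarrival time = 1/λ = 1/49.56 hour = 0.02018 hour
In minutes: 0.02018 × 60 = 1.2107 min

Final: 1.2107 min


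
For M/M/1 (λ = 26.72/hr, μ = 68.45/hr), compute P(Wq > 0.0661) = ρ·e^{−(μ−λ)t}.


ρ = 26.72/68.45 = 0.3904
P(Wq > t) = ρ·e^{−(μ−λ)t} = 0.3904·e^{−2.7584}
= 0.3904·0.063396 = 0.024747

Final: 0.024747


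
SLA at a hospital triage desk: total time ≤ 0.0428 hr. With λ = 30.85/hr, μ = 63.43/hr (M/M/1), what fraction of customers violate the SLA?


W ~ Exponential(μ−λ) for M/M/1.
μ − λ = 63.43 − 30.85 = 32.5800
P(W > t) = e^{−(μ−λ)t} = e^{−1.3944} = 0.247976

Final: 0.247976


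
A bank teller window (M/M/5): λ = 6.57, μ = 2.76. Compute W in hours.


a = 2.3804; ρ = 0.4761; P₀ = 0.090782
Lq = P₀·a^c·ρ/(c!(1−ρ)²) = 0.10029
Wq = Lq/λ = 0.10029/6.57 = 0.01527 hr
W = Wq + 1/μ = 0.01527 + 0.36232 = 0.37758 hr

Final: 0.37758 hr


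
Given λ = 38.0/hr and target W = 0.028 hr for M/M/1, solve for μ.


W = 1/(μ−λ) ⇒ μ − λ = 1/W = 1/0.028 = 35.7143
μ = λ + 1/W = 38.0 + 35.7143 = 73.7143 per hr

Final: 73.7143 /hr


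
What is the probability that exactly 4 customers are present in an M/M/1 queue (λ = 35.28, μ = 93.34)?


ρ = 35.28/93.34 = 0.3780
P_n = (1−ρ)·ρ^n = (1 − 0.3780)·0.3780^4 = 0.6220·0.020410 = 0.012696

Final: 0.012696


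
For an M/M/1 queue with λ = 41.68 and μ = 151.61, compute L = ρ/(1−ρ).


ρ = λ/μ = 41.68/151.61 = 0.2749
L = ρ/(1−ρ) = 0.2749/(1 − 0.2749) = 0.2749/0.7251 = 0.3792

Final: 0.3792


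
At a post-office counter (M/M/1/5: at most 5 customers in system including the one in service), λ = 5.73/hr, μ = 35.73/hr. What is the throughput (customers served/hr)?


ρ = 0.1604; P_K = (1−ρ)ρ^5/(1−ρ^6) = 0.00008906
λ_eff = λ(1 − P_K) = 5.73·(1 − 0.00008906) = 5.73·0.999911 = 5.7295 /hr

Final: 5.7295 /hr


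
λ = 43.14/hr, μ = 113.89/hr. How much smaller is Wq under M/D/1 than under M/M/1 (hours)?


ρ = 43.14/113.89 = 0.3788
Wq(M/M/1) = ρ/(μ−λ) = 0.3788/70.75 = 0.005354 hr
Wq(M/D/1) = ρ/(2(μ−λ)) = 0.002677 hr
Savings = 0.005354 − 0.002677 = 0.002677 hr

Final: 0.002677 hr


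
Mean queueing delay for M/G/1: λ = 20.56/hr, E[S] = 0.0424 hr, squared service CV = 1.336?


ρ = λ·E[S] = 20.56·0.0424 = 0.8717
E[S²] = E[S]²(1+C_s²) = 0.0424²·(1+1.336) = 0.004200
Wq = λ·E[S²]/(2(1−ρ)) = 20.56·0.004200/(2·0.1283) = 0.33660 hr

Final: 0.33660 hr


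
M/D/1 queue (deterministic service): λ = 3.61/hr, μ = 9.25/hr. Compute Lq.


ρ = 3.61/9.25 = 0.3903
M/D/1: Lq = ρ²/(2(1−ρ)) = 0.1523/(2·0.6097) = 0.12490

Final: 0.12490


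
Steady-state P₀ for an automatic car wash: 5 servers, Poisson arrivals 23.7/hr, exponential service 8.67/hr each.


a = λ/μ = 23.7/8.67 = 2.7336; ρ = a/c = 0.5467
Σ_{k=0}^{4} a^k/k! (terms k=0..4) = 1.00000 + 2.73356 + 3.73619 + 3.40437 + 2.32651 = 13.20063
Tail: a^5/(5!(1−ρ)) = 152.63223/(120·0.4533) = 2.80603
P₀ = 1/(13.20063 + 2.80603) = 1/16.00666 = 0.062474

Final: 0.062474


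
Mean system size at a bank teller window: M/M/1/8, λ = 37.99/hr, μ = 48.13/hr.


ρ = 37.99/48.13 = 0.7893
L = ρ[1 − (K+1)ρ^K + Kρ^(K+1)] / [(1−ρ)(1−ρ^(K+1))]
Numerator: 0.7893·(1 − 9·0.150670 + 8·0.118927) = 0.469950
Denominator: (0.2107)·(0.881073) = 0.185624
L = 0.469950/0.185624 = 2.5317

Final: 2.5317


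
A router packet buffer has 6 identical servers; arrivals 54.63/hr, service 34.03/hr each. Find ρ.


ρ = λ/(cμ) = 54.63/(6·34.03) = 54.63/204.18 = 0.2676

Final: 0.2676


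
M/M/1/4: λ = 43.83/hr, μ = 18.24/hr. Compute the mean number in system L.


ρ = 43.83/18.24 = 2.4030
L = ρ[1 − (K+1)ρ^K + Kρ^(K+1)] / [(1−ρ)(1−ρ^(K+1))]
Numerator: 2.4030·(1 − 5·33.341608 + 4·80.118569) = 371.897150
Denominator: (-1.4030)·(-79.118569) = 111.000229
L = 371.897150/111.000229 = 3.3504

Final: 3.3504


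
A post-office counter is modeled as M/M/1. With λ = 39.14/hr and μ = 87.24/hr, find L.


ρ = λ/μ = 39.14/87.24 = 0.4486
L = ρ/(1−ρ) = 0.4486/(1 − 0.4486) = 0.4486/0.5514 = 0.8137

Final: 0.8137


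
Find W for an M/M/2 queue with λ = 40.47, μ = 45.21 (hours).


a = 0.8952; ρ = 0.4476; P₀ = 0.381618
Lq = P₀·a^c·ρ/(c!(1−ρ)²) = 0.22425
Wq = Lq/λ = 0.22425/40.47 = 0.005541 hr
W = Wq + 1/μ = 0.005541 + 0.02212 = 0.02766 hr

Final: 0.02766 hr


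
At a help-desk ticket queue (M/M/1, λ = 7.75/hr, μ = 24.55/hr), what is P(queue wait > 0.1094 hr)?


ρ = 7.75/24.55 = 0.3157
P(Wq > t) = ρ·e^{−(μ−λ)t} = 0.3157·e^{−1.8379}
= 0.3157·0.159148 = 0.050240

Final: 0.050240


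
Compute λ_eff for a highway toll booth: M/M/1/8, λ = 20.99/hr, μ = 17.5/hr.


ρ = 1.1994; P_K = (1−ρ)ρ^8/(1−ρ^9) = 0.206454
λ_eff = λ(1 − P_K) = 20.99·(1 − 0.206454) = 20.99·0.793546 = 16.6565 /hr

Final: 16.6565 /hr


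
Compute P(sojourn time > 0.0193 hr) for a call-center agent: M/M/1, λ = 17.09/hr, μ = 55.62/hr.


W ~ Exponential(μ−λ) for M/M/1.
μ − λ = 55.62 − 17.09 = 38.5300
P(W > t) = e^{−(μ−λ)t} = e^{−0.7436} = 0.475386

Final: 0.475386


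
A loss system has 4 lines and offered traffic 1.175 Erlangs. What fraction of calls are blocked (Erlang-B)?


B(c,a) = (a^c/c!) / Σ_{k=0}^{c} a^k/k!
a^4/4! = 0.079422
Σ terms (k=0..4): 1.00000 + 1.17500 + 0.69031 + 0.27037 + 0.07942 = 3.215107
B = 0.079422/3.215107 = 0.024703

Final: 0.024703


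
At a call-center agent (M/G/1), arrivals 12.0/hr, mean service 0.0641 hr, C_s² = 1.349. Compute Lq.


ρ = λ·E[S] = 12.0·0.0641 = 0.7692
Lq = ρ²(1+C_s²)/(2(1−ρ)) = 0.5917·(1+1.349)/(2·0.2308)
= 0.5917·2.3490/0.4616 = 3.01090

Final: 3.01090


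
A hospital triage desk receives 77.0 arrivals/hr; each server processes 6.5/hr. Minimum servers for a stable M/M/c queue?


Stability requires cμ > λ ⇔ c > λ/μ.
λ/μ = 77.0/6.5 = 11.8462
Minimum integer c = ⌊11.8462⌋ + 1 = 12
Check: 12·6.5 = 78.00 > 77.0, while 11·6.5 = 71.50 ≤ 77.0

Final: 12 servers


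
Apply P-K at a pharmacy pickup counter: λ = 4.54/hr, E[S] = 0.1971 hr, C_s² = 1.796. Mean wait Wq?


ρ = λ·E[S] = 4.54·0.1971 = 0.8948
E[S²] = E[S]²(1+C_s²) = 0.1971²·(1+1.796) = 0.108620
Wq = λ·E[S²]/(2(1−ρ)) = 4.54·0.108620/(2·0.1052) = 2.34456 hr

Final: 2.34456 hr


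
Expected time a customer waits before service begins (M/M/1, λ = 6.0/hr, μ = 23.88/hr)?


ρ = 6.0/23.88 = 0.2513
Wq = ρ/(μ−λ) = 0.2513/(23.88 − 6.0) = 0.2513/17.88 = 0.01405 hr

Final: 0.01405 hr


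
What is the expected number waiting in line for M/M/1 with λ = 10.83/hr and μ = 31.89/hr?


ρ = 10.83/31.89 = 0.3396
Lq = ρ²/(1−ρ) = 0.1153/0.6604 = 0.1746

Final: 0.1746


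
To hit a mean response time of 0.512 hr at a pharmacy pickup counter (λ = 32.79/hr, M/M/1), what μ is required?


W = 1/(μ−λ) ⇒ μ − λ = 1/W = 1/0.512 = 1.9531
μ = λ + 1/W = 32.79 + 1.9531 = 34.7431 per hr

Final: 34.7431 /hr


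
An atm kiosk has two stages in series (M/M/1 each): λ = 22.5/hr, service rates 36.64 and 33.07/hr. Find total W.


Each node sees arrival rate λ = 22.5/hr (tandem ⇒ throughput preserved).
W₁ = 1/(μ₁−λ) = 1/(36.64−22.5) = 0.07072 hr
W₂ = 1/(μ₂−λ) = 1/(33.07−22.5) = 0.09461 hr
W_total = W₁ + W₂ = 0.07072 + 0.09461 = 0.16533 hr

Final: 0.16533 hr


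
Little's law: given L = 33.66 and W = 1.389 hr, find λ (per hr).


λ = L/W = 33.66/1.389 = 24.2333 /hr

Final: 24.2333 /hr


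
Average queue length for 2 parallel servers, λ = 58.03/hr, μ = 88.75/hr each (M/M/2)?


a = λ/μ = 0.6539; ρ = a/2 = 0.3269
P₀ = 0.507239
Lq = P₀·a^c·ρ / (c!·(1−ρ)²) = 0.507239·0.42753·0.3269/(2·0.45302)
= 0.07825

Final: 0.07825


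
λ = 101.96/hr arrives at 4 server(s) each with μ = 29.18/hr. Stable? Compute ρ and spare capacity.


Total capacity cμ = 4·29.18 = 116.72/hr
ρ = λ/(cμ) = 101.96/116.72 = 0.8735
Stable ⇔ ρ < 1: YES
Spare capacity = cμ − λ = 116.72 − 101.96 = 14.76/hr

Final: ρ = 0.8735; stable; margin = 14.76/hr


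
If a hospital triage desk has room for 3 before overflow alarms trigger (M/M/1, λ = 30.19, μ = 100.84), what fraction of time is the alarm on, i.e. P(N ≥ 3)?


ρ = 30.19/100.84 = 0.2994
P(N ≥ n) = ρ^n = 0.2994^3 = 0.026834

Final: 0.026834


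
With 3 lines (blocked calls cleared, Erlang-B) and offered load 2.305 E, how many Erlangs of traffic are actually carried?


B(3,2.305) = 0.255053 (Erlang-B)
Carried load = a(1 − B) = 2.305·(1 − 0.255053) = 2.305·0.744947 = 1.7171 E

Final: 1.7171 Erlangs


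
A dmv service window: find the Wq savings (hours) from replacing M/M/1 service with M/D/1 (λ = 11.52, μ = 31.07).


ρ = 11.52/31.07 = 0.3708
Wq(M/M/1) = ρ/(μ−λ) = 0.3708/19.55 = 0.01897 hr
Wq(M/D/1) = ρ/(2(μ−λ)) = 0.009483 hr
Savings = 0.01897 − 0.009483 = 0.009483 hr

Final: 0.009483 hr


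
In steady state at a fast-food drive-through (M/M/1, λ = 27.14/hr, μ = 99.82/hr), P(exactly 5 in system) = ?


ρ = 27.14/99.82 = 0.2719
P_n = (1−ρ)·ρ^n = (1 − 0.2719)·0.2719^5 = 0.7281·0.001486 = 0.001082

Final: 0.001082


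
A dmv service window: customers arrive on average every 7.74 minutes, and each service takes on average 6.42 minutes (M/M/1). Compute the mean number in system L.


λ = 60/7.74 = 7.7519 /hr
μ = 60/6.42 = 9.3458 /hr
ρ = λ/μ = 7.7519/9.3458 = 0.8295
L = ρ/(1−ρ) = 0.8295/0.1705 = 4.8636

Final: 4.8636


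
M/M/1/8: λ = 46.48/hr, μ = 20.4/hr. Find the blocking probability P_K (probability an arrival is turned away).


ρ = λ/μ = 46.48/20.4 = 2.2784
P_K = (1−ρ)ρ^K/(1−ρ^(K+1)) = (-1.2784·726.252459)/(1 − 1654.716386)
= -928.463928/-1653.716386 = 0.561441

Final: 0.561441


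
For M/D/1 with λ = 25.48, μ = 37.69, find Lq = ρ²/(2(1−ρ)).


ρ = 25.48/37.69 = 0.6760
M/D/1: Lq = ρ²/(2(1−ρ)) = 0.4570/(2·0.3240) = 0.70539

Final: 0.70539


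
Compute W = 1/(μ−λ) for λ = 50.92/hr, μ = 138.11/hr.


W = 1/(μ−λ) = 1/(138.11 − 50.92) = 1/87.19 = 0.01147 hr

Final: 0.01147 hr


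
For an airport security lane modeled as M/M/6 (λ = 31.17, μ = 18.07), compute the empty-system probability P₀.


a = λ/μ = 31.17/18.07 = 1.7250; ρ = a/c = 0.2875
Σ_{k=0}^{5} a^k/k! (terms k=0..5) = 1.00000 + 1.72496 + 1.48774 + 0.85543 + 0.36890 + 0.12727 = 5.56429
Tail: a^6/(6!(1−ρ)) = 26.34340/(720·0.7125) = 0.05135
P₀ = 1/(5.56429 + 0.05135) = 1/5.61564 = 0.178074

Final: 0.178074


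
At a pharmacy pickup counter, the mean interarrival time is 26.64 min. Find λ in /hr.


λ = 1/(interarrival time) in consistent units.
1 hour = 60 min, so λ = 60/26.64 = 2.2523 per hour

Final: 2.2523 /hr


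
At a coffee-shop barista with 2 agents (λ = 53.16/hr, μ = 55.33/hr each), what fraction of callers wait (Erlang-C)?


a = λ/μ = 0.9608; ρ = a/2 = 0.4804
P₀ = 0.350995 (from M/M/c formula)
C(c,a) = [a^c/(c!(1−ρ))]·P₀ = [0.92310/(2·0.5196)]·0.350995
= 0.88826·0.350995 = 0.311776

Final: 0.311776


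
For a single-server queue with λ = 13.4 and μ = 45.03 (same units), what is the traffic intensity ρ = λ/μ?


ρ = λ/μ = 13.4/45.03 = 0.2976

Final: 0.2976


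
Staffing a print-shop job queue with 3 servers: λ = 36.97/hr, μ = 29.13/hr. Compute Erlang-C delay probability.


a = λ/μ = 1.2691; ρ = a/3 = 0.4230
P₀ = 0.272850 (from M/M/c formula)
C(c,a) = [a^c/(c!(1−ρ))]·P₀ = [2.04422/(6·0.5770)]·0.272850
= 0.59052·0.272850 = 0.161123

Final: 0.161123


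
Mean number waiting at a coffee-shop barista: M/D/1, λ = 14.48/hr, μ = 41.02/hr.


ρ = 14.48/41.02 = 0.3530
M/D/1: Lq = ρ²/(2(1−ρ)) = 0.1246/(2·0.6470) = 0.09630

Final: 0.09630


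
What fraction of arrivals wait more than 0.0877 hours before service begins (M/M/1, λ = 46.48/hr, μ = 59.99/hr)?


ρ = 46.48/59.99 = 0.7748
P(Wq > t) = ρ·e^{−(μ−λ)t} = 0.7748·e^{−1.1848}
= 0.7748·0.305799 = 0.236932

Final: 0.236932


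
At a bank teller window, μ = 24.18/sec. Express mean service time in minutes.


Mean service time = 1/μ = 1/24.18 second = 0.04136 second
In minutes: 0.04136 × 0.0166667 = 0.0006893 min

Final: 0.0006893 min


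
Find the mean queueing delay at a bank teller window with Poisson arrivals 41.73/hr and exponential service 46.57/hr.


ρ = 41.73/46.57 = 0.8961
Wq = ρ/(μ−λ) = 0.8961/(46.57 − 41.73) = 0.8961/4.84 = 0.1851 hr

Final: 0.1851 hr


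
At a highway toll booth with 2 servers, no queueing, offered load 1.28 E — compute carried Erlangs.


B(2,1.28) = 0.264326 (Erlang-B)
Carried load = a(1 − B) = 1.28·(1 − 0.264326) = 1.28·0.735674 = 0.9417 E

Final: 0.9417 Erlangs


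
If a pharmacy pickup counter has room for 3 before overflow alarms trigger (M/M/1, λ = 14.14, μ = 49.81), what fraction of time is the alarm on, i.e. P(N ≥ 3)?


ρ = 14.14/49.81 = 0.2839
P(N ≥ n) = ρ^n = 0.2839^3 = 0.022877

Final: 0.022877


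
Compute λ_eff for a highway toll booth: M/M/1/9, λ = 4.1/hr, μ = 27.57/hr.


ρ = 0.1487; P_K = (1−ρ)ρ^9/(1−ρ^10) = 0.00000003028
λ_eff = λ(1 − P_K) = 4.1·(1 − 0.00000003028) = 4.1·1.000000 = 4.1000 /hr

Final: 4.1000 /hr


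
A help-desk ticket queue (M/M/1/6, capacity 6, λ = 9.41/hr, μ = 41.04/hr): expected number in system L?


ρ = 9.41/41.04 = 0.2293
L = ρ[1 − (K+1)ρ^K + Kρ^(K+1)] / [(1−ρ)(1−ρ^(K+1))]
Numerator: 0.2293·(1 − 7·0.0001453 + 6·0.00003332) = 0.229101
Denominator: (0.7707)·(0.999967) = 0.770686
L = 0.229101/0.770686 = 0.2973

Final: 0.2973


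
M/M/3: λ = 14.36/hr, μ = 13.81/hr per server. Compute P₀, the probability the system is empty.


a = λ/μ = 14.36/13.81 = 1.0398; ρ = a/c = 0.3466
Σ_{k=0}^{2} a^k/k! (terms k=0..2) = 1.00000 + 1.03983 + 0.54062 = 2.58045
Tail: a^3/(3!(1−ρ)) = 1.12430/(6·0.6534) = 0.28679
P₀ = 1/(2.58045 + 0.28679) = 1/2.86723 = 0.348769

Final: 0.348769


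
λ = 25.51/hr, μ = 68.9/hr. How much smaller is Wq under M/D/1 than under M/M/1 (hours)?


ρ = 25.51/68.9 = 0.3702
Wq(M/M/1) = ρ/(μ−λ) = 0.3702/43.39 = 0.008533 hr
Wq(M/D/1) = ρ/(2(μ−λ)) = 0.004266 hr
Savings = 0.008533 − 0.004266 = 0.004266 hr

Final: 0.004266 hr


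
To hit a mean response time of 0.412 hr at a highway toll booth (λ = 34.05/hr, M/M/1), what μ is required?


W = 1/(μ−λ) ⇒ μ − λ = 1/W = 1/0.412 = 2.4272
μ = λ + 1/W = 34.05 + 2.4272 = 36.4772 per hr

Final: 36.4772 /hr
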